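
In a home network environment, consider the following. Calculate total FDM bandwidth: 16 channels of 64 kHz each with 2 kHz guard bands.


Given: 16 channels, 64 kHz each, guard = 2 kHz
Channel bandwidth = 16 * 64 = 1024 kHz
Guard bands = 15 gaps * 2 kHz = 30 kHz
Total = 1024 + 30 = 1054 kHz

1054


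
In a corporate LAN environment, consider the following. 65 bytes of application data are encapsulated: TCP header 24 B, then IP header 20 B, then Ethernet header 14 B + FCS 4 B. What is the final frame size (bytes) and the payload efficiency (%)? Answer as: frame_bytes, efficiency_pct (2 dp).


TCP segment = 65 + 24 = 89 B
IP packet = 89 + 20 = 109 B
Ethernet frame = 109 + 14 + 4 = 127 B
Efficiency = app / frame = 65 / 127 = 0.511811 = 51.1811% -> 51.18% (2 dp)

127, 51.18


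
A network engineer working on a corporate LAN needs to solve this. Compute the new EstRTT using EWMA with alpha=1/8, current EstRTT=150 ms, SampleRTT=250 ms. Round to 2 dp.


Given: EstRTT = 150 ms, SampleRTT = 250 ms, alpha = 1/8
New EstRTT = (1 - alpha) * EstRTT + alpha * SampleRTT
(7/8) * 150 = 131.25
(1/8) * 250 = 31.25
New EstRTT = 131.25 + 31.25 = 162.5 ms -> 162.50 ms (2 dp)

162.50


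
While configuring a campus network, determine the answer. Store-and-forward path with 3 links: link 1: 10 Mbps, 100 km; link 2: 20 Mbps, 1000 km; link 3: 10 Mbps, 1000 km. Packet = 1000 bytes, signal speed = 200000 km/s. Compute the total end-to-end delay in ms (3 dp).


Packet = 1000 bytes = 8000 bits. Store-and-forward: sum (t_trans + t_prop) per link.
Link 1: t_trans = 8000/(10*10^6) s = 0.8000 ms; t_prop = 100/200000 s = 0.5000 ms; subtotal = 1.3000 ms
Link 2: t_trans = 8000/(20*10^6) s = 0.4000 ms; t_prop = 1000/200000 s = 5.0000 ms; subtotal = 5.4000 ms
Link 3: t_trans = 8000/(10*10^6) s = 0.8000 ms; t_prop = 1000/200000 s = 5.0000 ms; subtotal = 5.8000 ms
End-to-end = 1.3000 + 5.4000 + 5.8000 = 12.5000 ms -> 12.500 ms (3 dp)

12.500


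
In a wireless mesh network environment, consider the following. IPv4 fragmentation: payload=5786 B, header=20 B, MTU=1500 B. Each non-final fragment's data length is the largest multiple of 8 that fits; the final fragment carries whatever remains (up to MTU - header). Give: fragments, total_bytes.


Max data per non-final fragment = floor((MTU - header)/8)*8 = floor((1500 - 20)/8)*8 = floor(1480/8)*8 = 1480 B
Final fragment needs no 8-byte alignment: it can carry up to MTU - header = 1480 B
Non-final fragments needed = ceil((payload - 1480) / 1480) = ceil(4306/1480) = ceil(2.9095) = 3
Number of fragments = 3 + 1 = 4
Fragment sizes (data): 3 * 1480 B + 1346 B (last, 1346 <= 1480 OK)
Total bytes sent = payload + n_frags * header = 5786 + 4*20 = 5786 + 80 = 5866 B

4, 5866


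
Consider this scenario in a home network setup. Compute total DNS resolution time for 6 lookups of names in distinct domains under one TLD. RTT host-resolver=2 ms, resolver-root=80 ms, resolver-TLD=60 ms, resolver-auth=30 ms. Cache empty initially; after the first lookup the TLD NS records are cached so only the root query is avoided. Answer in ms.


Lookup 1 (cold cache): local + root + TLD + auth = 2 + 80 + 60 + 30 = 172 ms
Lookups 2..6 (TLD NS cached -> skip root; new domain -> still ask TLD and auth): local + TLD + auth = 2 + 60 + 30 = 92 ms each
Remaining 5 lookups: 5 * 92 = 460 ms
Total = 172 + 460 = 632 ms

632


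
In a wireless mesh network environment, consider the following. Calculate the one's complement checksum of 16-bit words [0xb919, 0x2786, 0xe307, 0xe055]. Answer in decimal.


Given words: [0xb919, 0x2786, 0xe307, 0xe055]
Step 1: Sum all words
Raw sum = 47385 + 10118 + 58119 + 57429 = 173051
Step 2: Fold carry: (41979 + 2) = 41981
One's complement = ~41981 & 0xFFFF = 23554

23554


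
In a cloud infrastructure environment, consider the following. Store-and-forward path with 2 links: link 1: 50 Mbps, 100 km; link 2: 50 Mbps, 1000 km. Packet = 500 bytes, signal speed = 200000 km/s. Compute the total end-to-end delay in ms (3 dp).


Packet = 500 bytes = 4000 bits. Store-and-forward: sum (t_trans + t_prop) per link.
Link 1: t_trans = 4000/(50*10^6) s = 0.0800 ms; t_prop = 100/200000 s = 0.5000 ms; subtotal = 0.5800 ms
Link 2: t_trans = 4000/(50*10^6) s = 0.0800 ms; t_prop = 1000/200000 s = 5.0000 ms; subtotal = 5.0800 ms
End-to-end = 0.5800 + 5.0800 = 5.6600 ms -> 5.660 ms (3 dp)

5.660


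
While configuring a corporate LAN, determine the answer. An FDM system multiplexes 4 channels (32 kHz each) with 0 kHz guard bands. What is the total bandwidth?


Given: 4 channels, 32 kHz each, guard = 0 kHz
Channel bandwidth = 4 * 32 = 128 kHz
Guard bands = 3 gaps * 0 kHz = 0 kHz
Total = 128 + 0 = 128 kHz

128


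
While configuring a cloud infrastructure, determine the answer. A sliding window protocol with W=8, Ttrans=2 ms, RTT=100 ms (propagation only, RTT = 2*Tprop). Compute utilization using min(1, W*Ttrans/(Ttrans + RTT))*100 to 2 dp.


Given: W = 8, Ttrans = 2 ms, RTT = 100 ms (= 2 * Tprop, Tprop = 50 ms)
Cycle time = Ttrans + RTT = 2 + 100 = 102 ms (first packet sent until its ACK returns)
W * Ttrans = 8 * 2 = 16 ms of sending per cycle
W * Ttrans / (Ttrans + RTT) = 16 / 102 = 0.156863
U = min(1, 0.156863) = 0.156863
U% = 15.69%

15.69


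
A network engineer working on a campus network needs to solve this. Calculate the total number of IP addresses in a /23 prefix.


Given: CIDR prefix /23
Host bits = 32 - 23 = 9
Total addresses = 2^9 = 512

512


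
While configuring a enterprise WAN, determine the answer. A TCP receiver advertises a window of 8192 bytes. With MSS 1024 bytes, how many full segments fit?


Given: RWND = 8192 bytes, MSS = 1024 bytes
Full segments = floor(RWND / MSS)
Full segments = floor(8192 / 1024)
Full segments = floor(8.0) = 8

8


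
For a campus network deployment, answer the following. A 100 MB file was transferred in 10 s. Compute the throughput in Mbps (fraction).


Given: file = 100 MB, time = 10 s
File in Mb = 100 * 8 = 800 Mb
Throughput = 800 / 10 Mbps
Throughput = 80 Mbps

80


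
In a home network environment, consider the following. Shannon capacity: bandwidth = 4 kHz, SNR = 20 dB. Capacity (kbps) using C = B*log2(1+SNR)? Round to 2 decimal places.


Given: B = 4 kHz, SNR = 20 dB
SNR linear = 10^(20/10) = 100
1 + SNR = 101
log2(101) = 6.6582114828
C = 4 * 1000 * 6.6582114828 = 26632.8459 bps
C = 26.632846 kbps -> 26.63 kbps (2 dp)

26.63


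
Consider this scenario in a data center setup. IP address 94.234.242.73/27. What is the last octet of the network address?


Given: IP = 94.234.242.73, prefix = /27
Subnet mask = 255.255.255.224
Last octet of IP: 73
Last octet of mask: 224
Network last octet = 73 AND 224 = 64

64


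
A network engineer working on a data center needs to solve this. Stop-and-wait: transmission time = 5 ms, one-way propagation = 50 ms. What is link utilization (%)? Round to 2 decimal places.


Given: Ttrans = 5 ms, Tprop = 50 ms
RTT = 2 * Tprop = 2 * 50 = 100 ms
U = Ttrans / (Ttrans + RTT)
U = 5 / (5 + 100)
U = 5 / 105 = 0.047619
U% = 4.76%

4.76


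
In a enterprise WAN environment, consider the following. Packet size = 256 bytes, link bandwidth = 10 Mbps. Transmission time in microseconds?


Given: packet = 256 bytes, bandwidth = 10 Mbps
Packet in bits = 256 * 8 = 2048 bits
Bandwidth = 10 * 10^6 = 10000000 bps
Time = 2048 / 10000000 seconds
Time in us = 2048 * 10^6 / 10000000 = 204.8

204.8


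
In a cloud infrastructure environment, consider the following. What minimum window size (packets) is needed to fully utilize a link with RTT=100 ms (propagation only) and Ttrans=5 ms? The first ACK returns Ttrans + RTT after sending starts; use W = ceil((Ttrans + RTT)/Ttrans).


Given: Ttrans = 5 ms, RTT = 100 ms (= 2 * Tprop, Tprop = 50 ms)
Time until first ACK returns = Ttrans + RTT = 5 + 100 = 105 ms
Need W * Ttrans >= Ttrans + RTT  ->  W >= (Ttrans + RTT) / Ttrans
(Ttrans + RTT) / Ttrans = 105 / 5 = 21
W_min = ceil(21) = 21

21


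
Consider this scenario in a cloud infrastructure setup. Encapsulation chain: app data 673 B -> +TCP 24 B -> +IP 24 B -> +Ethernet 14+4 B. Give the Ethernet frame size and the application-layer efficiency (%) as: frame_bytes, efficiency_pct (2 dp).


TCP segment = 673 + 24 = 697 B
IP packet = 697 + 24 = 721 B
Ethernet frame = 721 + 14 + 4 = 739 B
Efficiency = app / frame = 673 / 739 = 0.910690 = 91.0690% -> 91.07% (2 dp)

739, 91.07


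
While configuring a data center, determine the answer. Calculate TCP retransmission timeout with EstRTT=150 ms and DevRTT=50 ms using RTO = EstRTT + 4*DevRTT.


Given: EstRTT = 150 ms, DevRTT = 50 ms
Timeout = EstRTT + 4 * DevRTT
4 * DevRTT = 4 * 50 = 200
Timeout = 150 + 200 = 350 ms

350


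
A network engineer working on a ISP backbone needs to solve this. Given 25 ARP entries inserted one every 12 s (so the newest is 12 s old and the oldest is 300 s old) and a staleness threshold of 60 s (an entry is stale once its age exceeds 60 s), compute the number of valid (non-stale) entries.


Ages are k * 300/25 s for k = 1..25 (spacing = 12.0000 s).
Entry k is valid iff k * 300/25 <= 60 iff k <= 25 * 60 / 300 = 5.0000
n_valid = floor(5.0000) = 5
(n_stale = 25 - 5 = 20)

5


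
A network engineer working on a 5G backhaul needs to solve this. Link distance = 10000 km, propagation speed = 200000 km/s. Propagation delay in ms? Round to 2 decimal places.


Given: distance = 10000 km, speed = 200000 km/s
Delay = distance / speed = 10000 / 200000 seconds
Delay in ms = 10000 * 1000 / 200000
Delay = 50.0000 ms
Rounded to 2 dp = 50.00 ms

50.00


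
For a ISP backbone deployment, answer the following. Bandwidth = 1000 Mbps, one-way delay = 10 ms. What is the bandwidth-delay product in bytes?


Given: bandwidth = 1000 Mbps, delay = 10 ms
BDP in bits = 1000 * 10^6 * 10 / 1000
BDP in bits = 10000000
BDP in bytes = 10000000 / 8 = 1250000

1250000


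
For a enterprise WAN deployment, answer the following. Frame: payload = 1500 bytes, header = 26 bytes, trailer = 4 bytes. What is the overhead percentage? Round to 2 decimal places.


Given: payload = 1500 B, header = 26 B, trailer = 4 B
Overhead bytes = header + trailer = 26 + 4 = 30
Total frame = payload + overhead = 1500 + 30 = 1530
Overhead % = 30 / 1530 * 100 = 1.9608% -> 1.96% (2 dp)

1.96


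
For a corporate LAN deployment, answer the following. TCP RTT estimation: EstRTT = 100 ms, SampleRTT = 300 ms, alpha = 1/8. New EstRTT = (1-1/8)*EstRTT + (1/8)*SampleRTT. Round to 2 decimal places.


Given: EstRTT = 100 ms, SampleRTT = 300 ms, alpha = 1/8
New EstRTT = (1 - alpha) * EstRTT + alpha * SampleRTT
(7/8) * 100 = 87.5
(1/8) * 300 = 37.5
New EstRTT = 87.5 + 37.5 = 125 ms -> 125.00 ms (2 dp)

125.00


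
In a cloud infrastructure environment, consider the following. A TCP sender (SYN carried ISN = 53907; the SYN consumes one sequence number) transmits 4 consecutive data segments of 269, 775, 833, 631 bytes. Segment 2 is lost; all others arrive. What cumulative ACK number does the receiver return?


SYN uses sequence number 53907; first data byte = ISN + 1 = 53908.
Segment 1: SEQ = 53908, len = 269 B, covers [53908, 54176]
Segment 2: SEQ = 54177, len = 775 B, covers [54177, 54951] [LOST]
Segment 3: SEQ = 54952, len = 833 B, covers [54952, 55784]
Segment 4: SEQ = 55785, len = 631 B, covers [55785, 56415]
In-order data received: bytes [53908, 54176] (segments 1..1).
Segment 2 missing -> gap begins at byte 54177; later segments buffered out of order.
Cumulative ACK = next expected in-order byte = 53908 + 269 = 54177

54177


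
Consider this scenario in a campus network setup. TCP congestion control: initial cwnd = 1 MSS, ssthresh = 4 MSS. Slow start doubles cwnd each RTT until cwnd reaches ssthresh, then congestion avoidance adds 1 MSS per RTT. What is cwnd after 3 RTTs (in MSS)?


RTT 0: cwnd = 1 MSS (initial)
RTT 1: cwnd = 2 MSS (slow start, doubled)
RTT 2: cwnd = 4 MSS (slow start, doubled)
RTT 3: cwnd = 5 MSS (congestion avoidance, +1)

5


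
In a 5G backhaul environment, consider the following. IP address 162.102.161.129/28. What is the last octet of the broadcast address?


Given: IP = 162.102.161.129, prefix = /28
Host bits = 32 - 28 = 4
Network last octet = 129 AND mask = 128
Host part size = 2^4 - 1 = 15
Broadcast last octet = 128 OR 15 = 143

143


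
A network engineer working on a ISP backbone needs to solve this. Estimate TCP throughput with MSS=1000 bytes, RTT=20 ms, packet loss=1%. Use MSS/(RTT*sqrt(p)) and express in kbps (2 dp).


Given: MSS = 1000 bytes, RTT = 20 ms, loss = 1%
RTT in seconds = 20 / 1000 = 0.02
Loss rate = 1% = 0.01
sqrt(loss) = sqrt(0.01) = 0.1
Throughput (bytes/s) = 1000 / (0.02 * 0.1) = 500000.0000
Throughput (kbps) = 500000.0000 * 8 / 1000 = 4000.000000 -> 4000.00 kbps (2 dp)

4000.00


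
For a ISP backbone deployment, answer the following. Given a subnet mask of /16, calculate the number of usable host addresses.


Given: subnet mask /16
Host bits = 32 - 16 = 16
Total addresses = 2^16 = 65536
Usable hosts = 65536 - 2 (network + broadcast) = 65534

65534


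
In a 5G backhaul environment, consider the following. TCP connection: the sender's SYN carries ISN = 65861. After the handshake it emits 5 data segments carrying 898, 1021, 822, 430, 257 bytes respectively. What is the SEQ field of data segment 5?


The SYN occupies sequence number ISN = 65861, so the first data byte is ISN + 1 = 65862.
SEQ of data segment i = (ISN + 1) + sum of payload sizes of segments 1..i-1.
Segment 1: SEQ = 65862, payload = 898 bytes
Segment 2: SEQ = 66760, payload = 1021 bytes
Segment 3: SEQ = 67781, payload = 822 bytes
Segment 4: SEQ = 68603, payload = 430 bytes
Segment 5: SEQ = 69033, payload = 257 bytes
SEQ of segment 5 = 65862 + 898 + 1021 + 822 + 430 = 69033

69033


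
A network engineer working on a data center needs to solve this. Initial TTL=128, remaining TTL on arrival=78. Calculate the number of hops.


Given: initial TTL = 128, received TTL = 78
Hops = initial TTL - received TTL
Hops = 128 - 78 = 50

50


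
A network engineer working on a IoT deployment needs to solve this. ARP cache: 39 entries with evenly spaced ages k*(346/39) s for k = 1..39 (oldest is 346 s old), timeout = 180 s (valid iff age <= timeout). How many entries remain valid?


Ages are k * 346/39 s for k = 1..39 (spacing = 8.8718 s).
Entry k is valid iff k * 346/39 <= 180 iff k <= 39 * 180 / 346 = 20.2890
n_valid = floor(20.2890) = 20
(n_stale = 39 - 20 = 19)

20


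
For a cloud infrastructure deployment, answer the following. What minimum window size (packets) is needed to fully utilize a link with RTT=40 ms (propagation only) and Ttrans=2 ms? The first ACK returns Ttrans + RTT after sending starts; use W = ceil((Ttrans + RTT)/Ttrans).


Given: Ttrans = 2 ms, RTT = 40 ms (= 2 * Tprop, Tprop = 20 ms)
Time until first ACK returns = Ttrans + RTT = 2 + 40 = 42 ms
Need W * Ttrans >= Ttrans + RTT  ->  W >= (Ttrans + RTT) / Ttrans
(Ttrans + RTT) / Ttrans = 42 / 2 = 21
W_min = ceil(21) = 21

21


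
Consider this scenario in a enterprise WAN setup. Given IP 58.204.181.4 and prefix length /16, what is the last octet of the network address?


Given: IP = 58.204.181.4, prefix = /16
Subnet mask = 255.255.0.0
Last octet of IP: 4
Last octet of mask: 0
Network last octet = 4 AND 0 = 0

0


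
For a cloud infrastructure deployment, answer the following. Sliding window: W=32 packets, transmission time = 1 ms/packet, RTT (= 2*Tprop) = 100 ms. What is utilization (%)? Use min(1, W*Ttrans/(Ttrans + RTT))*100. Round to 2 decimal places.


Given: W = 32, Ttrans = 1 ms, RTT = 100 ms (= 2 * Tprop, Tprop = 50 ms)
Cycle time = Ttrans + RTT = 1 + 100 = 101 ms (first packet sent until its ACK returns)
W * Ttrans = 32 * 1 = 32 ms of sending per cycle
W * Ttrans / (Ttrans + RTT) = 32 / 101 = 0.316832
U = min(1, 0.316832) = 0.316832
U% = 31.68%

31.68


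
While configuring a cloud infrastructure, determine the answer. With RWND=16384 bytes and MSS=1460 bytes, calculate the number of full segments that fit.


Given: RWND = 16384 bytes, MSS = 1460 bytes
Full segments = floor(RWND / MSS)
Full segments = floor(16384 / 1460)
Full segments = floor(11.2219) = 11

11


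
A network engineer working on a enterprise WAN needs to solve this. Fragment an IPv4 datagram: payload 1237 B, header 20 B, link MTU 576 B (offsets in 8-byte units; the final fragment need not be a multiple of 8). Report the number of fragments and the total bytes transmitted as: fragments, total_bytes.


Max data per non-final fragment = floor((MTU - header)/8)*8 = floor((576 - 20)/8)*8 = floor(556/8)*8 = 552 B
Final fragment needs no 8-byte alignment: it can carry up to MTU - header = 556 B
Non-final fragments needed = ceil((payload - 556) / 552) = ceil(681/552) = ceil(1.2337) = 2
Number of fragments = 2 + 1 = 3
Fragment sizes (data): 2 * 552 B + 133 B (last, 133 <= 556 OK)
Total bytes sent = payload + n_frags * header = 1237 + 3*20 = 1237 + 60 = 1297 B

3, 1297


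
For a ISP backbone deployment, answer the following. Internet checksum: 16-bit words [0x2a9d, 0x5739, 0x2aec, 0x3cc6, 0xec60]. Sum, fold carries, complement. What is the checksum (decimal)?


Given words: [0x2a9d, 0x5739, 0x2aec, 0x3cc6, 0xec60]
Step 1: Sum all words
Raw sum = 10909 + 22329 + 10988 + 15558 + 60512 = 120296
Step 2: Fold carry: (54760 + 1) = 54761
One's complement = ~54761 & 0xFFFF = 10774

10774


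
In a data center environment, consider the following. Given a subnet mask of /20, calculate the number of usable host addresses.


Given: subnet mask /20
Host bits = 32 - 20 = 12
Total addresses = 2^12 = 4096
Usable hosts = 4096 - 2 (network + broadcast) = 4094

4094


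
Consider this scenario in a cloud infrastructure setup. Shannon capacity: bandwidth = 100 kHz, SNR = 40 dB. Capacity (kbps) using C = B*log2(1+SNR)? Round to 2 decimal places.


Given: B = 100 kHz, SNR = 40 dB
SNR linear = 10^(40/10) = 10000
1 + SNR = 10001
log2(10001) = 13.2878566418
C = 100 * 1000 * 13.2878566418 = 1328785.6642 bps
C = 1328.785664 kbps -> 1328.79 kbps (2 dp)

1328.79


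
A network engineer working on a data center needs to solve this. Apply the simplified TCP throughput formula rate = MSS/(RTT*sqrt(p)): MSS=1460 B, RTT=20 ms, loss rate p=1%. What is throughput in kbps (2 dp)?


Given: MSS = 1460 bytes, RTT = 20 ms, loss = 1%
RTT in seconds = 20 / 1000 = 0.02
Loss rate = 1% = 0.01
sqrt(loss) = sqrt(0.01) = 0.1
Throughput (bytes/s) = 1460 / (0.02 * 0.1) = 730000.0000
Throughput (kbps) = 730000.0000 * 8 / 1000 = 5840.000000 -> 5840.00 kbps (2 dp)

5840.00


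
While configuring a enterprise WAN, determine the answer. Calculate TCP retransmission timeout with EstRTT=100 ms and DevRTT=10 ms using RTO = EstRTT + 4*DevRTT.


Given: EstRTT = 100 ms, DevRTT = 10 ms
Timeout = EstRTT + 4 * DevRTT
4 * DevRTT = 4 * 10 = 40
Timeout = 100 + 40 = 140 ms

140


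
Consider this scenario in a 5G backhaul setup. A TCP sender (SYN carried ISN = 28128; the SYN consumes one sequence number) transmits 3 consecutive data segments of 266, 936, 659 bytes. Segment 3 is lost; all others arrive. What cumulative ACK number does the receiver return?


SYN uses sequence number 28128; first data byte = ISN + 1 = 28129.
Segment 1: SEQ = 28129, len = 266 B, covers [28129, 28394]
Segment 2: SEQ = 28395, len = 936 B, covers [28395, 29330]
Segment 3: SEQ = 29331, len = 659 B, covers [29331, 29989] [LOST]
In-order data received: bytes [28129, 29330] (segments 1..2).
Segment 3 missing -> gap begins at byte 29331.
Cumulative ACK = next expected in-order byte = 28129 + 266 + 936 = 29331

29331


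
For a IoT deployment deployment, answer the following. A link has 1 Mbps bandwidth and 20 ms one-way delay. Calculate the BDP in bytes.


Given: bandwidth = 1 Mbps, delay = 20 ms
BDP in bits = 1 * 10^6 * 20 / 1000
BDP in bits = 20000
BDP in bytes = 20000 / 8 = 2500

2500


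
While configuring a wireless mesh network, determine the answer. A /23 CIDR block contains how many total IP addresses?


Given: CIDR prefix /23
Host bits = 32 - 23 = 9
Total addresses = 2^9 = 512

512


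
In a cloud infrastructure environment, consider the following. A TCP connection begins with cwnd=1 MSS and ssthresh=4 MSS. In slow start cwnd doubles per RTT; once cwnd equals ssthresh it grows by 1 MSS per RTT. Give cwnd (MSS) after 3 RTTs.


RTT 0: cwnd = 1 MSS (initial)
RTT 1: cwnd = 2 MSS (slow start, doubled)
RTT 2: cwnd = 4 MSS (slow start, doubled)
RTT 3: cwnd = 5 MSS (congestion avoidance, +1)

5


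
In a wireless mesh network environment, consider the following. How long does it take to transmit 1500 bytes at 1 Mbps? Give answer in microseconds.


Given: packet = 1500 bytes, bandwidth = 1 Mbps
Packet in bits = 1500 * 8 = 12000 bits
Bandwidth = 1 * 10^6 = 1000000 bps
Time = 12000 / 1000000 seconds
Time in us = 12000 * 10^6 / 1000000 = 12000

12000


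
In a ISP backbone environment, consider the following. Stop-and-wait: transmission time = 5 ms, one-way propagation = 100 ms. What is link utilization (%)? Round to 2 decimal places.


Given: Ttrans = 5 ms, Tprop = 100 ms
RTT = 2 * Tprop = 2 * 100 = 200 ms
U = Ttrans / (Ttrans + RTT)
U = 5 / (5 + 200)
U = 5 / 205 = 0.02439
U% = 2.44%

2.44


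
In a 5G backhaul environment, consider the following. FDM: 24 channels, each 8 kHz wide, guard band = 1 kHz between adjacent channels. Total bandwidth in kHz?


Given: 24 channels, 8 kHz each, guard = 1 kHz
Channel bandwidth = 24 * 8 = 192 kHz
Guard bands = 23 gaps * 1 kHz = 23 kHz
Total = 192 + 23 = 215 kHz

215


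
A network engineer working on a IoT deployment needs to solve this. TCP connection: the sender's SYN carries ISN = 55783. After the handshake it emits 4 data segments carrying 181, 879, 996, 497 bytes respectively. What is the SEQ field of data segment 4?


The SYN occupies sequence number ISN = 55783, so the first data byte is ISN + 1 = 55784.
SEQ of data segment i = (ISN + 1) + sum of payload sizes of segments 1..i-1.
Segment 1: SEQ = 55784, payload = 181 bytes
Segment 2: SEQ = 55965, payload = 879 bytes
Segment 3: SEQ = 56844, payload = 996 bytes
Segment 4: SEQ = 57840, payload = 497 bytes
SEQ of segment 4 = 55784 + 181 + 879 + 996 = 57840

57840


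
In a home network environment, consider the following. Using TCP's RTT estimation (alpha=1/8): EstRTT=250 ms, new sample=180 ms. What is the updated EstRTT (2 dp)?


Given: EstRTT = 250 ms, SampleRTT = 180 ms, alpha = 1/8
New EstRTT = (1 - alpha) * EstRTT + alpha * SampleRTT
(7/8) * 250 = 218.75
(1/8) * 180 = 22.5
New EstRTT = 218.75 + 22.5 = 241.25 ms -> 241.25 ms (2 dp)

241.25


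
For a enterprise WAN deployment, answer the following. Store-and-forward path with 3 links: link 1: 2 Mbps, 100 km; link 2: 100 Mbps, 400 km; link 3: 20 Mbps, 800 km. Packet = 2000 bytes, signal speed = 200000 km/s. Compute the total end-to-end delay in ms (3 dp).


Packet = 2000 bytes = 16000 bits. Store-and-forward: sum (t_trans + t_prop) per link.
Link 1: t_trans = 16000/(2*10^6) s = 8.0000 ms; t_prop = 100/200000 s = 0.5000 ms; subtotal = 8.5000 ms
Link 2: t_trans = 16000/(100*10^6) s = 0.1600 ms; t_prop = 400/200000 s = 2.0000 ms; subtotal = 2.1600 ms
Link 3: t_trans = 16000/(20*10^6) s = 0.8000 ms; t_prop = 800/200000 s = 4.0000 ms; subtotal = 4.8000 ms
End-to-end = 8.5000 + 2.1600 + 4.8000 = 15.4600 ms -> 15.460 ms (3 dp)

15.460


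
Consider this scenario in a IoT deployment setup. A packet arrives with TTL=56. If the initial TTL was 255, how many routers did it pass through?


Given: initial TTL = 255, received TTL = 56
Hops = initial TTL - received TTL
Hops = 255 - 56 = 199

199


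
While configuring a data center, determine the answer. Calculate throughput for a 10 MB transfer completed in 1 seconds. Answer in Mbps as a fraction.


Given: file = 10 MB, time = 1 s
File in Mb = 10 * 8 = 80 Mb
Throughput = 80 / 1 Mbps
Throughput = 80 Mbps

80


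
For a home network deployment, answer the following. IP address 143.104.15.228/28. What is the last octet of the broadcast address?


Given: IP = 143.104.15.228, prefix = /28
Host bits = 32 - 28 = 4
Network last octet = 228 AND mask = 224
Host part size = 2^4 - 1 = 15
Broadcast last octet = 224 OR 15 = 239

239


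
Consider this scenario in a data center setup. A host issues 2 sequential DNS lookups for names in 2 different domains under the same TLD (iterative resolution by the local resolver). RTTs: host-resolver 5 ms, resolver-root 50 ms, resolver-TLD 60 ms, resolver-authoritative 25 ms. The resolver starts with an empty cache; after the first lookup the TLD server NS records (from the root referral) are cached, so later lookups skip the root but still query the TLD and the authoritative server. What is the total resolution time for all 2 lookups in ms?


Lookup 1 (cold cache): local + root + TLD + auth = 5 + 50 + 60 + 25 = 140 ms
Lookups 2..2 (TLD NS cached -> skip root; new domain -> still ask TLD and auth): local + TLD + auth = 5 + 60 + 25 = 90 ms each
Remaining 1 lookups: 1 * 90 = 90 ms
Total = 140 + 90 = 230 ms

230


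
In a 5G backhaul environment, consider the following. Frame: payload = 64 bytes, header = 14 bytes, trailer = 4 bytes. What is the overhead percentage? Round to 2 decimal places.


Given: payload = 64 B, header = 14 B, trailer = 4 B
Overhead bytes = header + trailer = 14 + 4 = 18
Total frame = payload + overhead = 64 + 18 = 82
Overhead % = 18 / 82 * 100 = 21.9512% -> 21.95% (2 dp)

21.95


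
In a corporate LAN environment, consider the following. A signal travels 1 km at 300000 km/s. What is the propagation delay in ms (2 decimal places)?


Given: distance = 1 km, speed = 300000 km/s
Delay = distance / speed = 1 / 300000 seconds
Delay in ms = 1 * 1000 / 300000
Delay = 0.0033 ms
Rounded to 2 dp = 0.00 ms

0.00


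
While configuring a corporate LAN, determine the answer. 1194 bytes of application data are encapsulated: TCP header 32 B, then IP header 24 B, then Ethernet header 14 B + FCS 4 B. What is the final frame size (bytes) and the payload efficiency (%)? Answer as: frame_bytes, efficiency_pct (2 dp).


TCP segment = 1194 + 32 = 1226 B
IP packet = 1226 + 24 = 1250 B
Ethernet frame = 1250 + 14 + 4 = 1268 B
Efficiency = app / frame = 1194 / 1268 = 0.941640 = 94.1640% -> 94.16% (2 dp)

1268, 94.16


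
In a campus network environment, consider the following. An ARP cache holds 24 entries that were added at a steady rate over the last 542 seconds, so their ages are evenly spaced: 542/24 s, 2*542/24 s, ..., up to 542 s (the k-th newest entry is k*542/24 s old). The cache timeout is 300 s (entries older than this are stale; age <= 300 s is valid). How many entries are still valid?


Ages are k * 542/24 s for k = 1..24 (spacing = 22.5833 s).
Entry k is valid iff k * 542/24 <= 300 iff k <= 24 * 300 / 542 = 13.2841
n_valid = floor(13.2841) = 13
(n_stale = 24 - 13 = 11)

13


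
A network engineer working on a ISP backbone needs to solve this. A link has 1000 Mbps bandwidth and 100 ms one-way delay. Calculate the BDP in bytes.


Given: bandwidth = 1000 Mbps, delay = 100 ms
BDP in bits = 1000 * 10^6 * 100 / 1000
BDP in bits = 100000000
BDP in bytes = 100000000 / 8 = 12500000

12500000


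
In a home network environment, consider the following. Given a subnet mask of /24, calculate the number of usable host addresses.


Given: subnet mask /24
Host bits = 32 - 24 = 8
Total addresses = 2^8 = 256
Usable hosts = 256 - 2 (network + broadcast) = 254

254


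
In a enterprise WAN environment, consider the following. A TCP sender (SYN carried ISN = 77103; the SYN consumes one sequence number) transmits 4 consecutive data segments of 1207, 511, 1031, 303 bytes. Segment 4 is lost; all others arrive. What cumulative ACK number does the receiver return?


SYN uses sequence number 77103; first data byte = ISN + 1 = 77104.
Segment 1: SEQ = 77104, len = 1207 B, covers [77104, 78310]
Segment 2: SEQ = 78311, len = 511 B, covers [78311, 78821]
Segment 3: SEQ = 78822, len = 1031 B, covers [78822, 79852]
Segment 4: SEQ = 79853, len = 303 B, covers [79853, 80155] [LOST]
In-order data received: bytes [77104, 79852] (segments 1..3).
Segment 4 missing -> gap begins at byte 79853.
Cumulative ACK = next expected in-order byte = 77104 + 1207 + 511 + 1031 = 79853

79853


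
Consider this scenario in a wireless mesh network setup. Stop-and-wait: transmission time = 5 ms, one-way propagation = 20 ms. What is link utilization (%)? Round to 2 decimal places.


Given: Ttrans = 5 ms, Tprop = 20 ms
RTT = 2 * Tprop = 2 * 20 = 40 ms
U = Ttrans / (Ttrans + RTT)
U = 5 / (5 + 40)
U = 5 / 45 = 0.111111
U% = 11.11%

11.11


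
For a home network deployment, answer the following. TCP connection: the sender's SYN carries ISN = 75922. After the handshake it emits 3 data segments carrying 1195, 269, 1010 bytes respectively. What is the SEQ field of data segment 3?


The SYN occupies sequence number ISN = 75922, so the first data byte is ISN + 1 = 75923.
SEQ of data segment i = (ISN + 1) + sum of payload sizes of segments 1..i-1.
Segment 1: SEQ = 75923, payload = 1195 bytes
Segment 2: SEQ = 77118, payload = 269 bytes
Segment 3: SEQ = 77387, payload = 1010 bytes
SEQ of segment 3 = 75923 + 1195 + 269 = 77387

77387


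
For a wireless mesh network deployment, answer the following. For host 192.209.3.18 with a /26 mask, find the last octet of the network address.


Given: IP = 192.209.3.18, prefix = /26
Subnet mask = 255.255.255.192
Last octet of IP: 18
Last octet of mask: 192
Network last octet = 18 AND 192 = 0

0


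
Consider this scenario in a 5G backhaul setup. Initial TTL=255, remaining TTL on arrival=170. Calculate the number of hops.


Given: initial TTL = 255, received TTL = 170
Hops = initial TTL - received TTL
Hops = 255 - 170 = 85

85


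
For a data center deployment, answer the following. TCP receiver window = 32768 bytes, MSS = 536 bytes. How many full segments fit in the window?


Given: RWND = 32768 bytes, MSS = 536 bytes
Full segments = floor(RWND / MSS)
Full segments = floor(32768 / 536)
Full segments = floor(61.1343) = 61

61


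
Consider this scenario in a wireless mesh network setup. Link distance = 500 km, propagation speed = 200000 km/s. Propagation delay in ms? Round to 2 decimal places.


Given: distance = 500 km, speed = 200000 km/s
Delay = distance / speed = 500 / 200000 seconds
Delay in ms = 500 * 1000 / 200000
Delay = 2.5000 ms
Rounded to 2 dp = 2.50 ms

2.50


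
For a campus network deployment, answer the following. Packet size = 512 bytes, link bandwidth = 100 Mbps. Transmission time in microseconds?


Given: packet = 512 bytes, bandwidth = 100 Mbps
Packet in bits = 512 * 8 = 4096 bits
Bandwidth = 100 * 10^6 = 100000000 bps
Time = 4096 / 100000000 seconds
Time in us = 4096 * 10^6 / 100000000 = 40.96

40.96


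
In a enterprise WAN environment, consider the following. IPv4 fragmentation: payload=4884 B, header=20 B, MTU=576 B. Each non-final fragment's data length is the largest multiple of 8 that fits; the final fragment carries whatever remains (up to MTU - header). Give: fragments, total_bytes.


Max data per non-final fragment = floor((MTU - header)/8)*8 = floor((576 - 20)/8)*8 = floor(556/8)*8 = 552 B
Final fragment needs no 8-byte alignment: it can carry up to MTU - header = 556 B
Non-final fragments needed = ceil((payload - 556) / 552) = ceil(4328/552) = ceil(7.8406) = 8
Number of fragments = 8 + 1 = 9
Fragment sizes (data): 8 * 552 B + 468 B (last, 468 <= 556 OK)
Total bytes sent = payload + n_frags * header = 4884 + 9*20 = 4884 + 180 = 5064 B

9, 5064


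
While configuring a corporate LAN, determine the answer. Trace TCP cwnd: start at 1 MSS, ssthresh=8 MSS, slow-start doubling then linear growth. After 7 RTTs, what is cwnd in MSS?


RTT 0: cwnd = 1 MSS (initial)
RTT 1: cwnd = 2 MSS (slow start, doubled)
RTT 2: cwnd = 4 MSS (slow start, doubled)
RTT 3: cwnd = 8 MSS (slow start, doubled)
RTT 4: cwnd = 9 MSS (congestion avoidance, +1)
RTT 5: cwnd = 10 MSS (congestion avoidance, +1)
RTT 6: cwnd = 11 MSS (congestion avoidance, +1)
RTT 7: cwnd = 12 MSS (congestion avoidance, +1)

12


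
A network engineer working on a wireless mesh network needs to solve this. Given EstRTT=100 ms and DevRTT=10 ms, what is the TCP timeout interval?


Given: EstRTT = 100 ms, DevRTT = 10 ms
Timeout = EstRTT + 4 * DevRTT
4 * DevRTT = 4 * 10 = 40
Timeout = 100 + 40 = 140 ms

140


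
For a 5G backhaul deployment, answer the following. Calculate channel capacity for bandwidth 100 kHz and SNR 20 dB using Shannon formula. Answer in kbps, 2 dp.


Given: B = 100 kHz, SNR = 20 dB
SNR linear = 10^(20/10) = 100
1 + SNR = 101
log2(101) = 6.6582114828
C = 100 * 1000 * 6.6582114828 = 665821.1483 bps
C = 665.821148 kbps -> 665.82 kbps (2 dp)

665.82


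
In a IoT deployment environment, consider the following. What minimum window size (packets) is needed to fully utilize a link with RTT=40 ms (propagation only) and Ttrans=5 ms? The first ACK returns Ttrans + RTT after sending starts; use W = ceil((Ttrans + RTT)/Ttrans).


Given: Ttrans = 5 ms, RTT = 40 ms (= 2 * Tprop, Tprop = 20 ms)
Time until first ACK returns = Ttrans + RTT = 5 + 40 = 45 ms
Need W * Ttrans >= Ttrans + RTT  ->  W >= (Ttrans + RTT) / Ttrans
(Ttrans + RTT) / Ttrans = 45 / 5 = 9
W_min = ceil(9) = 9

9


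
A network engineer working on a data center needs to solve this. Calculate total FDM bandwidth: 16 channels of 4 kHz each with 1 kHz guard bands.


Given: 16 channels, 4 kHz each, guard = 1 kHz
Channel bandwidth = 16 * 4 = 64 kHz
Guard bands = 15 gaps * 1 kHz = 15 kHz
Total = 64 + 15 = 79 kHz

79


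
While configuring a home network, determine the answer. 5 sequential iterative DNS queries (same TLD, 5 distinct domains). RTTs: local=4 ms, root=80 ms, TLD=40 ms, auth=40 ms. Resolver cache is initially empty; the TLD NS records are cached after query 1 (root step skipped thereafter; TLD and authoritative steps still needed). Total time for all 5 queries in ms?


Lookup 1 (cold cache): local + root + TLD + auth = 4 + 80 + 40 + 40 = 164 ms
Lookups 2..5 (TLD NS cached -> skip root; new domain -> still ask TLD and auth): local + TLD + auth = 4 + 40 + 40 = 84 ms each
Remaining 4 lookups: 4 * 84 = 336 ms
Total = 164 + 336 = 500 ms

500


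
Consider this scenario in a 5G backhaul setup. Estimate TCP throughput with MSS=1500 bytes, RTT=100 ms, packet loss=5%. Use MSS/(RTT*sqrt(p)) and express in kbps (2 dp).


Given: MSS = 1500 bytes, RTT = 100 ms, loss = 5%
RTT in seconds = 100 / 1000 = 0.1
Loss rate = 5% = 0.05
sqrt(loss) = sqrt(0.05) = 0.223606797750
Throughput (bytes/s) = 1500 / (0.1 * 0.223606797750) = 67082.0393
Throughput (kbps) = 67082.0393 * 8 / 1000 = 536.656315 -> 536.66 kbps (2 dp)

536.66


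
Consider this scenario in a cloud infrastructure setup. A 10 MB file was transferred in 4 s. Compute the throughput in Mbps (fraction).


Given: file = 10 MB, time = 4 s
File in Mb = 10 * 8 = 80 Mb
Throughput = 80 / 4 Mbps
Throughput = 20 Mbps

20


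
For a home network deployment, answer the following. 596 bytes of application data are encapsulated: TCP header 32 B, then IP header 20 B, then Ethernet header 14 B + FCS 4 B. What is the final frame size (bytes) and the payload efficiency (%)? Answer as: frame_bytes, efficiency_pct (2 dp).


TCP segment = 596 + 32 = 628 B
IP packet = 628 + 20 = 648 B
Ethernet frame = 648 + 14 + 4 = 666 B
Efficiency = app / frame = 596 / 666 = 0.894895 = 89.4895% -> 89.49% (2 dp)

666, 89.49


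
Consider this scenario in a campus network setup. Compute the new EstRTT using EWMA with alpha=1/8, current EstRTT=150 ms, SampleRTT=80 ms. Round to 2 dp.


Given: EstRTT = 150 ms, SampleRTT = 80 ms, alpha = 1/8
New EstRTT = (1 - alpha) * EstRTT + alpha * SampleRTT
(7/8) * 150 = 131.25
(1/8) * 80 = 10
New EstRTT = 131.25 + 10 = 141.25 ms -> 141.25 ms (2 dp)

141.25


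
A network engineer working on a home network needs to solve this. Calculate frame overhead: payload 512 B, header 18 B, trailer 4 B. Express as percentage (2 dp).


Given: payload = 512 B, header = 18 B, trailer = 4 B
Overhead bytes = header + trailer = 18 + 4 = 22
Total frame = payload + overhead = 512 + 22 = 534
Overhead % = 22 / 534 * 100 = 4.1199% -> 4.12% (2 dp)

4.12


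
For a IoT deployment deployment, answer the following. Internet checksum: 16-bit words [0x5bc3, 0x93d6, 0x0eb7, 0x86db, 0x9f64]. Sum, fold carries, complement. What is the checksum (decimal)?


Given words: [0x5bc3, 0x93d6, 0x0eb7, 0x86db, 0x9f64]
Step 1: Sum all words
Raw sum = 23491 + 37846 + 3767 + 34523 + 40804 = 140431
Step 2: Fold carry: (9359 + 2) = 9361
One's complement = ~9361 & 0xFFFF = 56174

56174


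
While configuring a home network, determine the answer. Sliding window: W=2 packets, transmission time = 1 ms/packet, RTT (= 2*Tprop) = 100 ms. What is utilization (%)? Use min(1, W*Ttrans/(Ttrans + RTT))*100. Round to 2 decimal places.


Given: W = 2, Ttrans = 1 ms, RTT = 100 ms (= 2 * Tprop, Tprop = 50 ms)
Cycle time = Ttrans + RTT = 1 + 100 = 101 ms (first packet sent until its ACK returns)
W * Ttrans = 2 * 1 = 2 ms of sending per cycle
W * Ttrans / (Ttrans + RTT) = 2 / 101 = 0.019802
U = min(1, 0.019802) = 0.019802
U% = 1.98%

1.98


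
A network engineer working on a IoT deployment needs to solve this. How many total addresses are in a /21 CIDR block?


Given: CIDR prefix /21
Host bits = 32 - 21 = 11
Total addresses = 2^11 = 2048

2048


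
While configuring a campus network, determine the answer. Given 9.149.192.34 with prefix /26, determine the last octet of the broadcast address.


Given: IP = 9.149.192.34, prefix = /26
Host bits = 32 - 26 = 6
Network last octet = 34 AND mask = 0
Host part size = 2^6 - 1 = 63
Broadcast last octet = 0 OR 63 = 63

63


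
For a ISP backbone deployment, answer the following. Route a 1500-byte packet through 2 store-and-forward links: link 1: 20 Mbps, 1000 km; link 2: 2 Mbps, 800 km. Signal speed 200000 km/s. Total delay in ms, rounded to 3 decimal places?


Packet = 1500 bytes = 12000 bits. Store-and-forward: sum (t_trans + t_prop) per link.
Link 1: t_trans = 12000/(20*10^6) s = 0.6000 ms; t_prop = 1000/200000 s = 5.0000 ms; subtotal = 5.6000 ms
Link 2: t_trans = 12000/(2*10^6) s = 6.0000 ms; t_prop = 800/200000 s = 4.0000 ms; subtotal = 10.0000 ms
End-to-end = 5.6000 + 10.0000 = 15.6000 ms -> 15.600 ms (3 dp)

15.600


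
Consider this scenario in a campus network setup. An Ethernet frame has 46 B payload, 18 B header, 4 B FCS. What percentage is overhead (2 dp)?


Given: payload = 46 B, header = 18 B, trailer = 4 B
Overhead bytes = header + trailer = 18 + 4 = 22
Total frame = payload + overhead = 46 + 22 = 68
Overhead % = 22 / 68 * 100 = 32.3529% -> 32.35% (2 dp)

32.35


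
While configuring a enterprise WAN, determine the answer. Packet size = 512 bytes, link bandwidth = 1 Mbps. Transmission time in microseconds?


Given: packet = 512 bytes, bandwidth = 1 Mbps
Packet in bits = 512 * 8 = 4096 bits
Bandwidth = 1 * 10^6 = 1000000 bps
Time = 4096 / 1000000 seconds
Time in us = 4096 * 10^6 / 1000000 = 4096

4096


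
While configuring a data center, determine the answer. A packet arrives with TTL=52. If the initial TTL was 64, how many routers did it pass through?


Given: initial TTL = 64, received TTL = 52
Hops = initial TTL - received TTL
Hops = 64 - 52 = 12

12


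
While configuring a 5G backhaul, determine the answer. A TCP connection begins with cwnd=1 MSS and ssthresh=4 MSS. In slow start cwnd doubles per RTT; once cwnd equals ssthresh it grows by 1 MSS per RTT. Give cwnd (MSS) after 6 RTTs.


RTT 0: cwnd = 1 MSS (initial)
RTT 1: cwnd = 2 MSS (slow start, doubled)
RTT 2: cwnd = 4 MSS (slow start, doubled)
RTT 3: cwnd = 5 MSS (congestion avoidance, +1)
RTT 4: cwnd = 6 MSS (congestion avoidance, +1)
RTT 5: cwnd = 7 MSS (congestion avoidance, +1)
RTT 6: cwnd = 8 MSS (congestion avoidance, +1)

8


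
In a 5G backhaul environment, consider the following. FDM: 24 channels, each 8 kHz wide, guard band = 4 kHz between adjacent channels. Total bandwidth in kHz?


Given: 24 channels, 8 kHz each, guard = 4 kHz
Channel bandwidth = 24 * 8 = 192 kHz
Guard bands = 23 gaps * 4 kHz = 92 kHz
Total = 192 + 92 = 284 kHz

284
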